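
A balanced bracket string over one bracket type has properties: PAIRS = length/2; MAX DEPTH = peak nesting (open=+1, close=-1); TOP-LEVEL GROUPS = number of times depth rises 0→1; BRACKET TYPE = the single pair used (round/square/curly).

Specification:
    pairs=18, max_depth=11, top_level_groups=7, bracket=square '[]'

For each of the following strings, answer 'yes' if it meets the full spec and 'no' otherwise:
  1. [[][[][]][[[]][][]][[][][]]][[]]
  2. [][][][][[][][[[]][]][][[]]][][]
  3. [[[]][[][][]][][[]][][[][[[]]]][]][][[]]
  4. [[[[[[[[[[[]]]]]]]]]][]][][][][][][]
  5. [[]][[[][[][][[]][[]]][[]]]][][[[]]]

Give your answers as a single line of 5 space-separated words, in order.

Answer: no no no yes no

Derivation:
String 1 '[[][[][]][[[]][][]][[][][]]][[]]': depth seq [1 2 1 2 3 2 3 2 1 2 3 4 3 2 3 2 3 2 1 2 3 2 3 2 3 2 1 0 1 2 1 0]
  -> pairs=16 depth=4 groups=2 -> no
String 2 '[][][][][[][][[[]][]][][[]]][][]': depth seq [1 0 1 0 1 0 1 0 1 2 1 2 1 2 3 4 3 2 3 2 1 2 1 2 3 2 1 0 1 0 1 0]
  -> pairs=16 depth=4 groups=7 -> no
String 3 '[[[]][[][][]][][[]][][[][[[]]]][]][][[]]': depth seq [1 2 3 2 1 2 3 2 3 2 3 2 1 2 1 2 3 2 1 2 1 2 3 2 3 4 5 4 3 2 1 2 1 0 1 0 1 2 1 0]
  -> pairs=20 depth=5 groups=3 -> no
String 4 '[[[[[[[[[[[]]]]]]]]]][]][][][][][][]': depth seq [1 2 3 4 5 6 7 8 9 10 11 10 9 8 7 6 5 4 3 2 1 2 1 0 1 0 1 0 1 0 1 0 1 0 1 0]
  -> pairs=18 depth=11 groups=7 -> yes
String 5 '[[]][[[][[][][[]][[]]][[]]]][][[[]]]': depth seq [1 2 1 0 1 2 3 2 3 4 3 4 3 4 5 4 3 4 5 4 3 2 3 4 3 2 1 0 1 0 1 2 3 2 1 0]
  -> pairs=18 depth=5 groups=4 -> no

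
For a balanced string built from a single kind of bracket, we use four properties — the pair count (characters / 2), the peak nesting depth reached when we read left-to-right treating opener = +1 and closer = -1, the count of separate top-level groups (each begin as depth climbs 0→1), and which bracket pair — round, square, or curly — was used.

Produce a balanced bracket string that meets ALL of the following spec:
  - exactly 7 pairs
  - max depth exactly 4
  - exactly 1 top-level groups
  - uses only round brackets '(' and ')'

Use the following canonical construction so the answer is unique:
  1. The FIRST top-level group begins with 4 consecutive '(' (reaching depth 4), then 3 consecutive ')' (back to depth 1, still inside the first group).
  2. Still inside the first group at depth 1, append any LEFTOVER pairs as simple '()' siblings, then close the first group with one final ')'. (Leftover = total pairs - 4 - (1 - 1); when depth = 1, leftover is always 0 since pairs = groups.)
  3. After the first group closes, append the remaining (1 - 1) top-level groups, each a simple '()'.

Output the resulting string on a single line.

Spec: pairs=7 depth=4 groups=1
Leftover pairs = 7 - 4 - (1-1) = 3
First group: deep chain of depth 4 + 3 sibling pairs
Remaining 0 groups: simple '()' each

Answer: (((()))()()())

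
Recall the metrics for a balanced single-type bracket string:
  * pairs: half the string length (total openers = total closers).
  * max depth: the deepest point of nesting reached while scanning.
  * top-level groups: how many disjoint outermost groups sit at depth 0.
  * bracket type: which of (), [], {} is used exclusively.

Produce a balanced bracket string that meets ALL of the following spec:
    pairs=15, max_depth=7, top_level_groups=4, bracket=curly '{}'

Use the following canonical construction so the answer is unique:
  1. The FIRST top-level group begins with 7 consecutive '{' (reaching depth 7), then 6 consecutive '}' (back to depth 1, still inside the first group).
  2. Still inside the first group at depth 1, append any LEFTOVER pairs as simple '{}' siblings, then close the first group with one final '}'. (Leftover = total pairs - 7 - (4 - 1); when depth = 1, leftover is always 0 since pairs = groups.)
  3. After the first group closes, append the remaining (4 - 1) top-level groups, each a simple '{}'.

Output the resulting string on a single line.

Answer: {{{{{{{}}}}}}{}{}{}{}{}}{}{}{}

Derivation:
Spec: pairs=15 depth=7 groups=4
Leftover pairs = 15 - 7 - (4-1) = 5
First group: deep chain of depth 7 + 5 sibling pairs
Remaining 3 groups: simple '{}' each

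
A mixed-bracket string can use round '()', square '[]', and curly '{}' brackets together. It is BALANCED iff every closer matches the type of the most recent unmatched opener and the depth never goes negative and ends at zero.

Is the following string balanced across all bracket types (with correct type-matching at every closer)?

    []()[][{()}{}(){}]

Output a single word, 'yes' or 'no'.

Answer: yes

Derivation:
pos 0: push '['; stack = [
pos 1: ']' matches '['; pop; stack = (empty)
pos 2: push '('; stack = (
pos 3: ')' matches '('; pop; stack = (empty)
pos 4: push '['; stack = [
pos 5: ']' matches '['; pop; stack = (empty)
pos 6: push '['; stack = [
pos 7: push '{'; stack = [{
pos 8: push '('; stack = [{(
pos 9: ')' matches '('; pop; stack = [{
pos 10: '}' matches '{'; pop; stack = [
pos 11: push '{'; stack = [{
pos 12: '}' matches '{'; pop; stack = [
pos 13: push '('; stack = [(
pos 14: ')' matches '('; pop; stack = [
pos 15: push '{'; stack = [{
pos 16: '}' matches '{'; pop; stack = [
pos 17: ']' matches '['; pop; stack = (empty)
end: stack empty → VALID
Verdict: properly nested → yes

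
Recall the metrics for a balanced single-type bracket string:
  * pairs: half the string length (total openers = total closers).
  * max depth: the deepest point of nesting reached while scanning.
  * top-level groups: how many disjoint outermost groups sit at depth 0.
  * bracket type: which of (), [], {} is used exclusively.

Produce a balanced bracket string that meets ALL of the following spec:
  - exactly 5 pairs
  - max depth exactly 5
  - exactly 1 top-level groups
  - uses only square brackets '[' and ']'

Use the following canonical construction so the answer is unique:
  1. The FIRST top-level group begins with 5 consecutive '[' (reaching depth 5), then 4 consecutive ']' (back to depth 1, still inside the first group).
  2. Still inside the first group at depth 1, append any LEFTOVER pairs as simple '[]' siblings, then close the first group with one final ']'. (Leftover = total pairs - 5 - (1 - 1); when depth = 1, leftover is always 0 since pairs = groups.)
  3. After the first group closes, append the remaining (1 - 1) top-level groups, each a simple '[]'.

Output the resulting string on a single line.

Spec: pairs=5 depth=5 groups=1
Leftover pairs = 5 - 5 - (1-1) = 0
First group: deep chain of depth 5 + 0 sibling pairs
Remaining 0 groups: simple '[]' each

Answer: [[[[[]]]]]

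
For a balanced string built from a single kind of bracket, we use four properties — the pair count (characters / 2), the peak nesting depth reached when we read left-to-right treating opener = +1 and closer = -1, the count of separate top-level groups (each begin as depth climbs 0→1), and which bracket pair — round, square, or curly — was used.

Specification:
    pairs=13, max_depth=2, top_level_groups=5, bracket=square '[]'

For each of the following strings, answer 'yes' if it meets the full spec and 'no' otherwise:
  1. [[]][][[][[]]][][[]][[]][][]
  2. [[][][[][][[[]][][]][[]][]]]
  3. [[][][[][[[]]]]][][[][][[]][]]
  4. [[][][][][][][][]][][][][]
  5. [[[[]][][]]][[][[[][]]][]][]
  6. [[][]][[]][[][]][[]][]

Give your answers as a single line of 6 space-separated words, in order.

String 1 '[[]][][[][[]]][][[]][[]][][]': depth seq [1 2 1 0 1 0 1 2 1 2 3 2 1 0 1 0 1 2 1 0 1 2 1 0 1 0 1 0]
  -> pairs=14 depth=3 groups=8 -> no
String 2 '[[][][[][][[[]][][]][[]][]]]': depth seq [1 2 1 2 1 2 3 2 3 2 3 4 5 4 3 4 3 4 3 2 3 4 3 2 3 2 1 0]
  -> pairs=14 depth=5 groups=1 -> no
String 3 '[[][][[][[[]]]]][][[][][[]][]]': depth seq [1 2 1 2 1 2 3 2 3 4 5 4 3 2 1 0 1 0 1 2 1 2 1 2 3 2 1 2 1 0]
  -> pairs=15 depth=5 groups=3 -> no
String 4 '[[][][][][][][][]][][][][]': depth seq [1 2 1 2 1 2 1 2 1 2 1 2 1 2 1 2 1 0 1 0 1 0 1 0 1 0]
  -> pairs=13 depth=2 groups=5 -> yes
String 5 '[[[[]][][]]][[][[[][]]][]][]': depth seq [1 2 3 4 3 2 3 2 3 2 1 0 1 2 1 2 3 4 3 4 3 2 1 2 1 0 1 0]
  -> pairs=14 depth=4 groups=3 -> no
String 6 '[[][]][[]][[][]][[]][]': depth seq [1 2 1 2 1 0 1 2 1 0 1 2 1 2 1 0 1 2 1 0 1 0]
  -> pairs=11 depth=2 groups=5 -> no

Answer: no no no yes no no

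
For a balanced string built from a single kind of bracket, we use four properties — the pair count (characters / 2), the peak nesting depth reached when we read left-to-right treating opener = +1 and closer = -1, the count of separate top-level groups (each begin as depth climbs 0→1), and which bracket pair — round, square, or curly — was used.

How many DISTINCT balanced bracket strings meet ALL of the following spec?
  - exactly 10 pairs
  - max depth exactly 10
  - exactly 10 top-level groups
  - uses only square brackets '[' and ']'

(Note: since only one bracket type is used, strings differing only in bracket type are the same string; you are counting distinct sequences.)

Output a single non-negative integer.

Spec: pairs=10 depth=10 groups=10
Count(depth <= 10) = 1
Count(depth <= 9) = 1
Count(depth == 10) = 1 - 1 = 0

Answer: 0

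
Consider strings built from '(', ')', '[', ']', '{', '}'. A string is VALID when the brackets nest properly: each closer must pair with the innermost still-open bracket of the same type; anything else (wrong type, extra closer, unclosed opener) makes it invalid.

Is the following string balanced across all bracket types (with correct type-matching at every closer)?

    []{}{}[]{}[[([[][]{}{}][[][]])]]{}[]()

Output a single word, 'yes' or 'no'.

pos 0: push '['; stack = [
pos 1: ']' matches '['; pop; stack = (empty)
pos 2: push '{'; stack = {
pos 3: '}' matches '{'; pop; stack = (empty)
pos 4: push '{'; stack = {
pos 5: '}' matches '{'; pop; stack = (empty)
pos 6: push '['; stack = [
pos 7: ']' matches '['; pop; stack = (empty)
pos 8: push '{'; stack = {
pos 9: '}' matches '{'; pop; stack = (empty)
pos 10: push '['; stack = [
pos 11: push '['; stack = [[
pos 12: push '('; stack = [[(
pos 13: push '['; stack = [[([
pos 14: push '['; stack = [[([[
pos 15: ']' matches '['; pop; stack = [[([
pos 16: push '['; stack = [[([[
pos 17: ']' matches '['; pop; stack = [[([
pos 18: push '{'; stack = [[([{
pos 19: '}' matches '{'; pop; stack = [[([
pos 20: push '{'; stack = [[([{
pos 21: '}' matches '{'; pop; stack = [[([
pos 22: ']' matches '['; pop; stack = [[(
pos 23: push '['; stack = [[([
pos 24: push '['; stack = [[([[
pos 25: ']' matches '['; pop; stack = [[([
pos 26: push '['; stack = [[([[
pos 27: ']' matches '['; pop; stack = [[([
pos 28: ']' matches '['; pop; stack = [[(
pos 29: ')' matches '('; pop; stack = [[
pos 30: ']' matches '['; pop; stack = [
pos 31: ']' matches '['; pop; stack = (empty)
pos 32: push '{'; stack = {
pos 33: '}' matches '{'; pop; stack = (empty)
pos 34: push '['; stack = [
pos 35: ']' matches '['; pop; stack = (empty)
pos 36: push '('; stack = (
pos 37: ')' matches '('; pop; stack = (empty)
end: stack empty → VALID
Verdict: properly nested → yes

Answer: yes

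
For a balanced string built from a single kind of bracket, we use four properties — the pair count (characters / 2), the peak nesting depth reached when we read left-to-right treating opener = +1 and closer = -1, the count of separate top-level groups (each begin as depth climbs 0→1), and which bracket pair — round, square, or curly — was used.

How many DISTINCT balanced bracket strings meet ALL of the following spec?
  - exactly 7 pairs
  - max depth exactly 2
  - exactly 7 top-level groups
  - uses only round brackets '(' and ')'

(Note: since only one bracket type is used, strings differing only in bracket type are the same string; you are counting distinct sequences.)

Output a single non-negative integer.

Answer: 0

Derivation:
Spec: pairs=7 depth=2 groups=7
Count(depth <= 2) = 1
Count(depth <= 1) = 1
Count(depth == 2) = 1 - 1 = 0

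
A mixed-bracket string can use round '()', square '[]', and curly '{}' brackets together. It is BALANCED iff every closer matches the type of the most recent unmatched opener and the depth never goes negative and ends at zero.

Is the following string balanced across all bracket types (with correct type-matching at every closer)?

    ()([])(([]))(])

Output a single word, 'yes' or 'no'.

pos 0: push '('; stack = (
pos 1: ')' matches '('; pop; stack = (empty)
pos 2: push '('; stack = (
pos 3: push '['; stack = ([
pos 4: ']' matches '['; pop; stack = (
pos 5: ')' matches '('; pop; stack = (empty)
pos 6: push '('; stack = (
pos 7: push '('; stack = ((
pos 8: push '['; stack = (([
pos 9: ']' matches '['; pop; stack = ((
pos 10: ')' matches '('; pop; stack = (
pos 11: ')' matches '('; pop; stack = (empty)
pos 12: push '('; stack = (
pos 13: saw closer ']' but top of stack is '(' (expected ')') → INVALID
Verdict: type mismatch at position 13: ']' closes '(' → no

Answer: no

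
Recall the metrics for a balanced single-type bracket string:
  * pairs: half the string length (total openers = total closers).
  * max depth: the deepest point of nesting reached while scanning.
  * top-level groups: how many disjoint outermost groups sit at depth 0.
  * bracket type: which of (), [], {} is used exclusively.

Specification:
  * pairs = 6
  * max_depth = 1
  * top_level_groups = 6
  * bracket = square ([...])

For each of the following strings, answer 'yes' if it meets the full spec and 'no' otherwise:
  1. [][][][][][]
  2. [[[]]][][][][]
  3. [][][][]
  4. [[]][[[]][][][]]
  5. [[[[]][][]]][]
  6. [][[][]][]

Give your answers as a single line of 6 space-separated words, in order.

String 1 '[][][][][][]': depth seq [1 0 1 0 1 0 1 0 1 0 1 0]
  -> pairs=6 depth=1 groups=6 -> yes
String 2 '[[[]]][][][][]': depth seq [1 2 3 2 1 0 1 0 1 0 1 0 1 0]
  -> pairs=7 depth=3 groups=5 -> no
String 3 '[][][][]': depth seq [1 0 1 0 1 0 1 0]
  -> pairs=4 depth=1 groups=4 -> no
String 4 '[[]][[[]][][][]]': depth seq [1 2 1 0 1 2 3 2 1 2 1 2 1 2 1 0]
  -> pairs=8 depth=3 groups=2 -> no
String 5 '[[[[]][][]]][]': depth seq [1 2 3 4 3 2 3 2 3 2 1 0 1 0]
  -> pairs=7 depth=4 groups=2 -> no
String 6 '[][[][]][]': depth seq [1 0 1 2 1 2 1 0 1 0]
  -> pairs=5 depth=2 groups=3 -> no

Answer: yes no no no no no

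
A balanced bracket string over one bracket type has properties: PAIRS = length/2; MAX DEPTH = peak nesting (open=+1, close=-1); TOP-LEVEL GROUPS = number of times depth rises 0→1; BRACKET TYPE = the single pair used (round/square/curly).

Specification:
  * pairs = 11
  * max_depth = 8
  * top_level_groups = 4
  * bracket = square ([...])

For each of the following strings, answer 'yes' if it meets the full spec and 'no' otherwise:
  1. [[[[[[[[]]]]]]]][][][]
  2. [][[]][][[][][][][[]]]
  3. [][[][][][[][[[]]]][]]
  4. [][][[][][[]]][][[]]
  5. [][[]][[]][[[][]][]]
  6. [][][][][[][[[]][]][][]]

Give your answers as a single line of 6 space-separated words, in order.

String 1 '[[[[[[[[]]]]]]]][][][]': depth seq [1 2 3 4 5 6 7 8 7 6 5 4 3 2 1 0 1 0 1 0 1 0]
  -> pairs=11 depth=8 groups=4 -> yes
String 2 '[][[]][][[][][][][[]]]': depth seq [1 0 1 2 1 0 1 0 1 2 1 2 1 2 1 2 1 2 3 2 1 0]
  -> pairs=11 depth=3 groups=4 -> no
String 3 '[][[][][][[][[[]]]][]]': depth seq [1 0 1 2 1 2 1 2 1 2 3 2 3 4 5 4 3 2 1 2 1 0]
  -> pairs=11 depth=5 groups=2 -> no
String 4 '[][][[][][[]]][][[]]': depth seq [1 0 1 0 1 2 1 2 1 2 3 2 1 0 1 0 1 2 1 0]
  -> pairs=10 depth=3 groups=5 -> no
String 5 '[][[]][[]][[[][]][]]': depth seq [1 0 1 2 1 0 1 2 1 0 1 2 3 2 3 2 1 2 1 0]
  -> pairs=10 depth=3 groups=4 -> no
String 6 '[][][][][[][[[]][]][][]]': depth seq [1 0 1 0 1 0 1 0 1 2 1 2 3 4 3 2 3 2 1 2 1 2 1 0]
  -> pairs=12 depth=4 groups=5 -> no

Answer: yes no no no no no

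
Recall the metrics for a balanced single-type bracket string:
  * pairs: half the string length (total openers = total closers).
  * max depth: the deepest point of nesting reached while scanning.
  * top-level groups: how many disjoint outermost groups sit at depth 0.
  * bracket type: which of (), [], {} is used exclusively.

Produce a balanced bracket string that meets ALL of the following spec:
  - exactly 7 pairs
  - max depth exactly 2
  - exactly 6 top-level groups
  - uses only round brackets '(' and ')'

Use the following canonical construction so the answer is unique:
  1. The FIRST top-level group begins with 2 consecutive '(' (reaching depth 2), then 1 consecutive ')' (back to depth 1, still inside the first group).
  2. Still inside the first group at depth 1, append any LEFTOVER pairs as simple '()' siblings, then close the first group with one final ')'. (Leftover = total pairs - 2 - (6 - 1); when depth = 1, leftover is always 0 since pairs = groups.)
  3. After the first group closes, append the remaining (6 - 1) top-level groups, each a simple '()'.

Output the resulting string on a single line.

Answer: (())()()()()()

Derivation:
Spec: pairs=7 depth=2 groups=6
Leftover pairs = 7 - 2 - (6-1) = 0
First group: deep chain of depth 2 + 0 sibling pairs
Remaining 5 groups: simple '()' each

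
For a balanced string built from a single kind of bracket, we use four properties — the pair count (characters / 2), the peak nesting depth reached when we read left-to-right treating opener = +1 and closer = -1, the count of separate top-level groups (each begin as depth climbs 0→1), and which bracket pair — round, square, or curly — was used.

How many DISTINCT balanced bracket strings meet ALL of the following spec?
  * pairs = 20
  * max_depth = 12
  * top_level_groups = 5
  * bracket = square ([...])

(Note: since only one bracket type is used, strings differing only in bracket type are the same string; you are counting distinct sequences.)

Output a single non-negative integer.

Answer: 150365

Derivation:
Spec: pairs=20 depth=12 groups=5
Count(depth <= 12) = 463967400
Count(depth <= 11) = 463817035
Count(depth == 12) = 463967400 - 463817035 = 150365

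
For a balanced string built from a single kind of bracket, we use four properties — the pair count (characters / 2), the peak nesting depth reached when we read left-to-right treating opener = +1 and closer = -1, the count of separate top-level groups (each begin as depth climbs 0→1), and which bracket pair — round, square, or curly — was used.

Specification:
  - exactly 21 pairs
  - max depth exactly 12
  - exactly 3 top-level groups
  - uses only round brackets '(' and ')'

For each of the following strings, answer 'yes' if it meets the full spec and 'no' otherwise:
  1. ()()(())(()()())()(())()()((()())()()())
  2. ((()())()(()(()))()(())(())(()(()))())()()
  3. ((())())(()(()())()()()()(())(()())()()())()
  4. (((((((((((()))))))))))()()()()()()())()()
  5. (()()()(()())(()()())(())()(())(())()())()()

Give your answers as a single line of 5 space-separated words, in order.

Answer: no no no yes no

Derivation:
String 1 '()()(())(()()())()(())()()((()())()()())': depth seq [1 0 1 0 1 2 1 0 1 2 1 2 1 2 1 0 1 0 1 2 1 0 1 0 1 0 1 2 3 2 3 2 1 2 1 2 1 2 1 0]
  -> pairs=20 depth=3 groups=9 -> no
String 2 '((()())()(()(()))()(())(())(()(()))())()()': depth seq [1 2 3 2 3 2 1 2 1 2 3 2 3 4 3 2 1 2 1 2 3 2 1 2 3 2 1 2 3 2 3 4 3 2 1 2 1 0 1 0 1 0]
  -> pairs=21 depth=4 groups=3 -> no
String 3 '((())())(()(()())()()()()(())(()())()()())()': depth seq [1 2 3 2 1 2 1 0 1 2 1 2 3 2 3 2 1 2 1 2 1 2 1 2 1 2 3 2 1 2 3 2 3 2 1 2 1 2 1 2 1 0 1 0]
  -> pairs=22 depth=3 groups=3 -> no
String 4 '(((((((((((()))))))))))()()()()()()())()()': depth seq [1 2 3 4 5 6 7 8 9 10 11 12 11 10 9 8 7 6 5 4 3 2 1 2 1 2 1 2 1 2 1 2 1 2 1 2 1 0 1 0 1 0]
  -> pairs=21 depth=12 groups=3 -> yes
String 5 '(()()()(()())(()()())(())()(())(())()())()()': depth seq [1 2 1 2 1 2 1 2 3 2 3 2 1 2 3 2 3 2 3 2 1 2 3 2 1 2 1 2 3 2 1 2 3 2 1 2 1 2 1 0 1 0 1 0]
  -> pairs=22 depth=3 groups=3 -> no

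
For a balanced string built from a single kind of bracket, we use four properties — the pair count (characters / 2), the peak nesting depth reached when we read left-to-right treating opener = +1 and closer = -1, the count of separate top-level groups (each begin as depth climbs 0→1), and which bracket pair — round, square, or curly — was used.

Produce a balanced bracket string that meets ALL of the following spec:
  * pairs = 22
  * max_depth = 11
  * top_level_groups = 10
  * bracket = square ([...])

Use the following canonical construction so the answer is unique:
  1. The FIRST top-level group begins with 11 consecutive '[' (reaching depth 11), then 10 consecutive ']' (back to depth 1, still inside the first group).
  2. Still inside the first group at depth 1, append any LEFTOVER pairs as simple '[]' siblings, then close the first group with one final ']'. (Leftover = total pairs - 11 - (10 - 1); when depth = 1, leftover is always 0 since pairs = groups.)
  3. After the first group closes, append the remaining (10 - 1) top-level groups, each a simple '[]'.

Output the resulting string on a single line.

Spec: pairs=22 depth=11 groups=10
Leftover pairs = 22 - 11 - (10-1) = 2
First group: deep chain of depth 11 + 2 sibling pairs
Remaining 9 groups: simple '[]' each

Answer: [[[[[[[[[[[]]]]]]]]]][][]][][][][][][][][][]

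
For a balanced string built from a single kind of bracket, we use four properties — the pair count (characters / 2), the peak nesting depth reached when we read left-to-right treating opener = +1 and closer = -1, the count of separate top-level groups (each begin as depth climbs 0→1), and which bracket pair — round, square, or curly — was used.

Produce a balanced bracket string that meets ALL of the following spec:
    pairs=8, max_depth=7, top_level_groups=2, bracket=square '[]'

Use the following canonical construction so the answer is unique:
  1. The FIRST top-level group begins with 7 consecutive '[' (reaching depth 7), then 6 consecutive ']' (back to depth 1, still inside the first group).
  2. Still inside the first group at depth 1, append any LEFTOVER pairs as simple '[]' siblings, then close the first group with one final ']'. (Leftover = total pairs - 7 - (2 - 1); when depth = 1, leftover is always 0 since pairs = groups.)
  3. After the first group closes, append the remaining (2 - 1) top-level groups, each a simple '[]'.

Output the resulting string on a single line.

Spec: pairs=8 depth=7 groups=2
Leftover pairs = 8 - 7 - (2-1) = 0
First group: deep chain of depth 7 + 0 sibling pairs
Remaining 1 groups: simple '[]' each

Answer: [[[[[[[]]]]]]][]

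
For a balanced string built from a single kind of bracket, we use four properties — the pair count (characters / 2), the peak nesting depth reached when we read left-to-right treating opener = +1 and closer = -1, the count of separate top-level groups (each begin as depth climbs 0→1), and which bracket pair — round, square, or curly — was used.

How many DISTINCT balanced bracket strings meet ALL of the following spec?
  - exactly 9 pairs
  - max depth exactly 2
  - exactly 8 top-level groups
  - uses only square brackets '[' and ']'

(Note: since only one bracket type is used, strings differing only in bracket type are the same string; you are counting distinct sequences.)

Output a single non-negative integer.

Spec: pairs=9 depth=2 groups=8
Count(depth <= 2) = 8
Count(depth <= 1) = 0
Count(depth == 2) = 8 - 0 = 8

Answer: 8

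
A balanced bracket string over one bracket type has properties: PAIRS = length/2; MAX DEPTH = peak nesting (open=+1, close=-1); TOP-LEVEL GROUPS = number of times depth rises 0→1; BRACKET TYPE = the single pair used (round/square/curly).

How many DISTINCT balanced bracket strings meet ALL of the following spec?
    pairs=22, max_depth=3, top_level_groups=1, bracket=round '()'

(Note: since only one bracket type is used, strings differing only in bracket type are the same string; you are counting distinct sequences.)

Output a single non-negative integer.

Spec: pairs=22 depth=3 groups=1
Count(depth <= 3) = 1048576
Count(depth <= 2) = 1
Count(depth == 3) = 1048576 - 1 = 1048575

Answer: 1048575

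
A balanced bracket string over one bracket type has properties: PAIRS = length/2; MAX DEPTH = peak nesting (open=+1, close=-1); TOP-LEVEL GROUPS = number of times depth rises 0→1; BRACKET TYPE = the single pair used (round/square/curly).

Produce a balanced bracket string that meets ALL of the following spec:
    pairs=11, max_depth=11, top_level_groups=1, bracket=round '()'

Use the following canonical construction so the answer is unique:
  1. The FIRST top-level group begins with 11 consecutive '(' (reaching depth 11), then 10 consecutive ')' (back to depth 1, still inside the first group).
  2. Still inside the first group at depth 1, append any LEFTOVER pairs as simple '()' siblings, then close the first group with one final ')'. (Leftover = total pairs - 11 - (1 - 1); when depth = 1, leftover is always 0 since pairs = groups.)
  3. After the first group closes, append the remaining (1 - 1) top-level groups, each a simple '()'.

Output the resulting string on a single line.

Spec: pairs=11 depth=11 groups=1
Leftover pairs = 11 - 11 - (1-1) = 0
First group: deep chain of depth 11 + 0 sibling pairs
Remaining 0 groups: simple '()' each

Answer: ((((((((((()))))))))))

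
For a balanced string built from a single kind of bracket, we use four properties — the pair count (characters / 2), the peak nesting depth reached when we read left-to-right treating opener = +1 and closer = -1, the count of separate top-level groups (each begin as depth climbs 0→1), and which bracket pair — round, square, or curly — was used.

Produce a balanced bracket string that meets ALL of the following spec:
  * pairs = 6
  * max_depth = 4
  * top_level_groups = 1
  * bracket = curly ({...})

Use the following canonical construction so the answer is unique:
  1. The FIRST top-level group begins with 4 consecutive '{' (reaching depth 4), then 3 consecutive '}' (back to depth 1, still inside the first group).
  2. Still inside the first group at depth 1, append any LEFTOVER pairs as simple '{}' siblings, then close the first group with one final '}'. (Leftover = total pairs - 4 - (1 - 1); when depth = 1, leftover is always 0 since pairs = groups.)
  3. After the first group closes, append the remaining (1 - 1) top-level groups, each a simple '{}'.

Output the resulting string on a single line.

Answer: {{{{}}}{}{}}

Derivation:
Spec: pairs=6 depth=4 groups=1
Leftover pairs = 6 - 4 - (1-1) = 2
First group: deep chain of depth 4 + 2 sibling pairs
Remaining 0 groups: simple '{}' each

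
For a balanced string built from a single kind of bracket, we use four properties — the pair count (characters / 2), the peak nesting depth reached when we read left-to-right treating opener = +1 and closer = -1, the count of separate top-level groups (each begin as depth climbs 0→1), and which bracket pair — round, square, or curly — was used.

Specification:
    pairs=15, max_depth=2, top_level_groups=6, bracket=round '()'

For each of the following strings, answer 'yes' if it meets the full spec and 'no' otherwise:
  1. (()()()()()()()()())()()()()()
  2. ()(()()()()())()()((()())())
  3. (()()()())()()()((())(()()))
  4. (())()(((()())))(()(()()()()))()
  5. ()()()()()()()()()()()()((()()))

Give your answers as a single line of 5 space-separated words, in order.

String 1 '(()()()()()()()()())()()()()()': depth seq [1 2 1 2 1 2 1 2 1 2 1 2 1 2 1 2 1 2 1 0 1 0 1 0 1 0 1 0 1 0]
  -> pairs=15 depth=2 groups=6 -> yes
String 2 '()(()()()()())()()((()())())': depth seq [1 0 1 2 1 2 1 2 1 2 1 2 1 0 1 0 1 0 1 2 3 2 3 2 1 2 1 0]
  -> pairs=14 depth=3 groups=5 -> no
String 3 '(()()()())()()()((())(()()))': depth seq [1 2 1 2 1 2 1 2 1 0 1 0 1 0 1 0 1 2 3 2 1 2 3 2 3 2 1 0]
  -> pairs=14 depth=3 groups=5 -> no
String 4 '(())()(((()())))(()(()()()()))()': depth seq [1 2 1 0 1 0 1 2 3 4 3 4 3 2 1 0 1 2 1 2 3 2 3 2 3 2 3 2 1 0 1 0]
  -> pairs=16 depth=4 groups=5 -> no
String 5 '()()()()()()()()()()()()((()()))': depth seq [1 0 1 0 1 0 1 0 1 0 1 0 1 0 1 0 1 0 1 0 1 0 1 0 1 2 3 2 3 2 1 0]
  -> pairs=16 depth=3 groups=13 -> no

Answer: yes no no no no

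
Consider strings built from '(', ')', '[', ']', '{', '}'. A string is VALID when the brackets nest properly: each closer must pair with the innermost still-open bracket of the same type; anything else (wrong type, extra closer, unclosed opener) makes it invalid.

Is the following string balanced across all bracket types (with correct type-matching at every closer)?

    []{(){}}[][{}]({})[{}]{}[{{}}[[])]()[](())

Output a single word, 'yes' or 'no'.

pos 0: push '['; stack = [
pos 1: ']' matches '['; pop; stack = (empty)
pos 2: push '{'; stack = {
pos 3: push '('; stack = {(
pos 4: ')' matches '('; pop; stack = {
pos 5: push '{'; stack = {{
pos 6: '}' matches '{'; pop; stack = {
pos 7: '}' matches '{'; pop; stack = (empty)
pos 8: push '['; stack = [
pos 9: ']' matches '['; pop; stack = (empty)
pos 10: push '['; stack = [
pos 11: push '{'; stack = [{
pos 12: '}' matches '{'; pop; stack = [
pos 13: ']' matches '['; pop; stack = (empty)
pos 14: push '('; stack = (
pos 15: push '{'; stack = ({
pos 16: '}' matches '{'; pop; stack = (
pos 17: ')' matches '('; pop; stack = (empty)
pos 18: push '['; stack = [
pos 19: push '{'; stack = [{
pos 20: '}' matches '{'; pop; stack = [
pos 21: ']' matches '['; pop; stack = (empty)
pos 22: push '{'; stack = {
pos 23: '}' matches '{'; pop; stack = (empty)
pos 24: push '['; stack = [
pos 25: push '{'; stack = [{
pos 26: push '{'; stack = [{{
pos 27: '}' matches '{'; pop; stack = [{
pos 28: '}' matches '{'; pop; stack = [
pos 29: push '['; stack = [[
pos 30: push '['; stack = [[[
pos 31: ']' matches '['; pop; stack = [[
pos 32: saw closer ')' but top of stack is '[' (expected ']') → INVALID
Verdict: type mismatch at position 32: ')' closes '[' → no

Answer: no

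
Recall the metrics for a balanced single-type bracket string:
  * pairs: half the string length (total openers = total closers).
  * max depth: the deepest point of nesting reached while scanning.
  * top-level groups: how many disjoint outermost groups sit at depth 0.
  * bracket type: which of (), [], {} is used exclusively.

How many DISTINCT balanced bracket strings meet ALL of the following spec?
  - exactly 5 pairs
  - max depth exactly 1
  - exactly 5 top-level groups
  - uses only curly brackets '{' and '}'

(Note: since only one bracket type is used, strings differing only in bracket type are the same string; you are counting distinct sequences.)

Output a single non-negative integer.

Spec: pairs=5 depth=1 groups=5
Count(depth <= 1) = 1
Count(depth <= 0) = 0
Count(depth == 1) = 1 - 0 = 1

Answer: 1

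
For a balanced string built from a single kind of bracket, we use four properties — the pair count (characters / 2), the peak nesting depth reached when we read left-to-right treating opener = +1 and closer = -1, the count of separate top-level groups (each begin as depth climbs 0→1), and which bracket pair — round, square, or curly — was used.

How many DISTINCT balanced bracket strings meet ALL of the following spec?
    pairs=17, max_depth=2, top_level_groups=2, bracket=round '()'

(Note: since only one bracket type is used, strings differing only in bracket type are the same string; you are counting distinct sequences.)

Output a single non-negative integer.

Answer: 16

Derivation:
Spec: pairs=17 depth=2 groups=2
Count(depth <= 2) = 16
Count(depth <= 1) = 0
Count(depth == 2) = 16 - 0 = 16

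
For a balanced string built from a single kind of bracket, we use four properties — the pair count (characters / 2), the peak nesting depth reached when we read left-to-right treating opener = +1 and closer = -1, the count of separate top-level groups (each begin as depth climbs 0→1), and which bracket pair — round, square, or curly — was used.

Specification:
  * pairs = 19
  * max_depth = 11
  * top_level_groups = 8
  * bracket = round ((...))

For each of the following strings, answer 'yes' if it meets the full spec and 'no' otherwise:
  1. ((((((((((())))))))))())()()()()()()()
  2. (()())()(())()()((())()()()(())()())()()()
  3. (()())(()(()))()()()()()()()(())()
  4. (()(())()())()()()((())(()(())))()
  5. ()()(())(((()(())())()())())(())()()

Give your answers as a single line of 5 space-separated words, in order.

String 1 '((((((((((())))))))))())()()()()()()()': depth seq [1 2 3 4 5 6 7 8 9 10 11 10 9 8 7 6 5 4 3 2 1 2 1 0 1 0 1 0 1 0 1 0 1 0 1 0 1 0]
  -> pairs=19 depth=11 groups=8 -> yes
String 2 '(()())()(())()()((())()()()(())()())()()()': depth seq [1 2 1 2 1 0 1 0 1 2 1 0 1 0 1 0 1 2 3 2 1 2 1 2 1 2 1 2 3 2 1 2 1 2 1 0 1 0 1 0 1 0]
  -> pairs=21 depth=3 groups=9 -> no
String 3 '(()())(()(()))()()()()()()()(())()': depth seq [1 2 1 2 1 0 1 2 1 2 3 2 1 0 1 0 1 0 1 0 1 0 1 0 1 0 1 0 1 2 1 0 1 0]
  -> pairs=17 depth=3 groups=11 -> no
String 4 '(()(())()())()()()((())(()(())))()': depth seq [1 2 1 2 3 2 1 2 1 2 1 0 1 0 1 0 1 0 1 2 3 2 1 2 3 2 3 4 3 2 1 0 1 0]
  -> pairs=17 depth=4 groups=6 -> no
String 5 '()()(())(((()(())())()())())(())()()': depth seq [1 0 1 0 1 2 1 0 1 2 3 4 3 4 5 4 3 4 3 2 3 2 3 2 1 2 1 0 1 2 1 0 1 0 1 0]
  -> pairs=18 depth=5 groups=7 -> no

Answer: yes no no no no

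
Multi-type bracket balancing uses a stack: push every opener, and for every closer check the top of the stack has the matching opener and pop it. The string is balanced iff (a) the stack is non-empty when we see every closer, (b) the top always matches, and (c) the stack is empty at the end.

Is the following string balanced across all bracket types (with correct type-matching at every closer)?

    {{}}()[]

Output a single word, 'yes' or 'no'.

Answer: yes

Derivation:
pos 0: push '{'; stack = {
pos 1: push '{'; stack = {{
pos 2: '}' matches '{'; pop; stack = {
pos 3: '}' matches '{'; pop; stack = (empty)
pos 4: push '('; stack = (
pos 5: ')' matches '('; pop; stack = (empty)
pos 6: push '['; stack = [
pos 7: ']' matches '['; pop; stack = (empty)
end: stack empty → VALID
Verdict: properly nested → yes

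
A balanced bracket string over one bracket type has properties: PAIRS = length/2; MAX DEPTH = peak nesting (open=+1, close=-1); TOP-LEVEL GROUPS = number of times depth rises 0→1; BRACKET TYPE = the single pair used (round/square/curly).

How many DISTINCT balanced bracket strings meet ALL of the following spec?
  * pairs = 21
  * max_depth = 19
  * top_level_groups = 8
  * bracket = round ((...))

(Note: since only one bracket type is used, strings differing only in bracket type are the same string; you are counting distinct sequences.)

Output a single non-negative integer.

Answer: 0

Derivation:
Spec: pairs=21 depth=19 groups=8
Count(depth <= 19) = 218349120
Count(depth <= 18) = 218349120
Count(depth == 19) = 218349120 - 218349120 = 0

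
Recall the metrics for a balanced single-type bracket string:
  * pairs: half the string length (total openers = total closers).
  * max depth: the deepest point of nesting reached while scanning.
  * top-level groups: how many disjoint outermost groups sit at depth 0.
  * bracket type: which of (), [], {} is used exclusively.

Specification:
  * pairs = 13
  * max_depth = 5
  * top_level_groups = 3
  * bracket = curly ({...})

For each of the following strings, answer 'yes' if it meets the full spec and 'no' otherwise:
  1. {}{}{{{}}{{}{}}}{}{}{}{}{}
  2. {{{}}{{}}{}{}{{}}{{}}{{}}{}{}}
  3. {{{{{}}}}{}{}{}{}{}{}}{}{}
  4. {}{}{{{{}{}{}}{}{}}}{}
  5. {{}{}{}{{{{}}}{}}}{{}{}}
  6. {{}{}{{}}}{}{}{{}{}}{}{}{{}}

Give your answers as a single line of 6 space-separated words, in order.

Answer: no no yes no no no

Derivation:
String 1 '{}{}{{{}}{{}{}}}{}{}{}{}{}': depth seq [1 0 1 0 1 2 3 2 1 2 3 2 3 2 1 0 1 0 1 0 1 0 1 0 1 0]
  -> pairs=13 depth=3 groups=8 -> no
String 2 '{{{}}{{}}{}{}{{}}{{}}{{}}{}{}}': depth seq [1 2 3 2 1 2 3 2 1 2 1 2 1 2 3 2 1 2 3 2 1 2 3 2 1 2 1 2 1 0]
  -> pairs=15 depth=3 groups=1 -> no
String 3 '{{{{{}}}}{}{}{}{}{}{}}{}{}': depth seq [1 2 3 4 5 4 3 2 1 2 1 2 1 2 1 2 1 2 1 2 1 0 1 0 1 0]
  -> pairs=13 depth=5 groups=3 -> yes
String 4 '{}{}{{{{}{}{}}{}{}}}{}': depth seq [1 0 1 0 1 2 3 4 3 4 3 4 3 2 3 2 3 2 1 0 1 0]
  -> pairs=11 depth=4 groups=4 -> no
String 5 '{{}{}{}{{{{}}}{}}}{{}{}}': depth seq [1 2 1 2 1 2 1 2 3 4 5 4 3 2 3 2 1 0 1 2 1 2 1 0]
  -> pairs=12 depth=5 groups=2 -> no
String 6 '{{}{}{{}}}{}{}{{}{}}{}{}{{}}': depth seq [1 2 1 2 1 2 3 2 1 0 1 0 1 0 1 2 1 2 1 0 1 0 1 0 1 2 1 0]
  -> pairs=14 depth=3 groups=7 -> no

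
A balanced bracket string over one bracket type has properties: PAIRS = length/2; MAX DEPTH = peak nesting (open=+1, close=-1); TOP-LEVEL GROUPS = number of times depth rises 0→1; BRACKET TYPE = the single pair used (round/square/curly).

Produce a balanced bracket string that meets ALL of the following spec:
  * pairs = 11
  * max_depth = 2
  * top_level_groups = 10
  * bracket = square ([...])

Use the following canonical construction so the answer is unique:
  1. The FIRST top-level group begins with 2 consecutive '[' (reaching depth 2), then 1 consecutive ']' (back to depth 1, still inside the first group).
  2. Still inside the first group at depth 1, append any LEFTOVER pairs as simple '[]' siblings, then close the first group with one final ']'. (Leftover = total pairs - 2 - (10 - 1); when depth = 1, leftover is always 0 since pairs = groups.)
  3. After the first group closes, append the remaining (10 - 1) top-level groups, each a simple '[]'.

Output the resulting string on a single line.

Answer: [[]][][][][][][][][][]

Derivation:
Spec: pairs=11 depth=2 groups=10
Leftover pairs = 11 - 2 - (10-1) = 0
First group: deep chain of depth 2 + 0 sibling pairs
Remaining 9 groups: simple '[]' each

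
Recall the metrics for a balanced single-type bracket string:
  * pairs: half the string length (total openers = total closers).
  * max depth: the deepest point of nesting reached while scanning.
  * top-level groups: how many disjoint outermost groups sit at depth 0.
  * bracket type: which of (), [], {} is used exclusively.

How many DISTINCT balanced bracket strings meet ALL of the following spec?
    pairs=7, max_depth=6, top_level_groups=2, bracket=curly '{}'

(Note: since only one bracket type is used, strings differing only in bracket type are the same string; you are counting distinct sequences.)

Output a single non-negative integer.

Answer: 2

Derivation:
Spec: pairs=7 depth=6 groups=2
Count(depth <= 6) = 132
Count(depth <= 5) = 130
Count(depth == 6) = 132 - 130 = 2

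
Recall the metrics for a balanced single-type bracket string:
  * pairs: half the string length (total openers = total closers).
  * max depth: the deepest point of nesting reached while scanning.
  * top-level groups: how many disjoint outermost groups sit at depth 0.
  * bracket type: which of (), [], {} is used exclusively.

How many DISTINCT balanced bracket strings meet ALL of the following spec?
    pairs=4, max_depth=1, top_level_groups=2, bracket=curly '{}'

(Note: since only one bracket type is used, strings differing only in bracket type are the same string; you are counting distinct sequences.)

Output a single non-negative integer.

Answer: 0

Derivation:
Spec: pairs=4 depth=1 groups=2
Count(depth <= 1) = 0
Count(depth <= 0) = 0
Count(depth == 1) = 0 - 0 = 0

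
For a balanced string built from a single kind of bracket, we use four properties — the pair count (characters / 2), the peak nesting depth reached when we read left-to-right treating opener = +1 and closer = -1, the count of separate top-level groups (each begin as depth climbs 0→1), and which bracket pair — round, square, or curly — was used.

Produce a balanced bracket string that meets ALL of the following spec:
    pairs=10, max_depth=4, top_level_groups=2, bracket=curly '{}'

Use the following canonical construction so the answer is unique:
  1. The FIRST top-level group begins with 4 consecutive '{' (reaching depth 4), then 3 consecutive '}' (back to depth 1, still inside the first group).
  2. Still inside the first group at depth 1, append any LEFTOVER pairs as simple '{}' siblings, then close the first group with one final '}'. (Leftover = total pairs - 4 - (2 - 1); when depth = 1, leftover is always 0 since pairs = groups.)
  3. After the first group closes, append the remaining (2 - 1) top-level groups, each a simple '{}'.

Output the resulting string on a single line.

Answer: {{{{}}}{}{}{}{}{}}{}

Derivation:
Spec: pairs=10 depth=4 groups=2
Leftover pairs = 10 - 4 - (2-1) = 5
First group: deep chain of depth 4 + 5 sibling pairs
Remaining 1 groups: simple '{}' each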